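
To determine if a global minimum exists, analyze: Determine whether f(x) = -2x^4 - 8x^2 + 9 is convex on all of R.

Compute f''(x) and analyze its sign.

f(x) = -2x^4 - 8x^2 + 9
f'(x) = -8x^3 + -16x
f''(x) = -24x^2 + -16
f''(x) = -24x^2 + -16 <= -16 < 0 for all x
Therefore, f is concave on R.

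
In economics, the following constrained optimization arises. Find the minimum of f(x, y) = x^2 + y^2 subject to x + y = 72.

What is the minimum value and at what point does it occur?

Substitute y = 72 - x into f(x,y) = x^2 + y^2:
g(x) = x^2 + (72 - x)^2 = 2x^2 - 144x + 5184
g'(x) = 4x - 144 = 0  =>  x = 36
y = 72 - 36 = 36
Minimum value = 36^2 + 36^2 = 2592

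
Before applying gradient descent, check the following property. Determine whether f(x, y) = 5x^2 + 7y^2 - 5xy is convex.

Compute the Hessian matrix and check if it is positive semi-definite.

f(x,y) = 5x^2 + 7y^2 - 5xy
Hessian H = [[10, -5], [-5, 14]]
trace(H) = 24, det(H) = 115
Eigenvalues: (24 +/- sqrt(116)) / 2 = 17.39, 6.615
Since both eigenvalues > 0, f is convex.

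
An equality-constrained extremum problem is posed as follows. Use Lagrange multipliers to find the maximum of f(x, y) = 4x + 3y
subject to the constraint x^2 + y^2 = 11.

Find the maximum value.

Set up Lagrange conditions: grad f = lambda * grad g
  4 = 2*lambda*x
  3 = 2*lambda*y
From these: x/y = 4/3, so x = 4t, y = 3t for some t.
Substitute into constraint: (4t)^2 + (3t)^2 = 11
  t^2 * 25 = 11
  t = sqrt(11/25)
Maximum = 4*x + 3*y = (4^2 + 3^2)*t = 25 * sqrt(11/25) = sqrt(275)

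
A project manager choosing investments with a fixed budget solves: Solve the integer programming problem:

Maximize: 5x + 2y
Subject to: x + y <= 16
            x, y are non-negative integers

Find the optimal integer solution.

Objective: 5x + 2y, constraint: x + y <= 16
Coefficient of x is 5 >= coefficient of y is 2, so allocate the entire budget to x.
Optimal: x = 16, y = 0, value = 80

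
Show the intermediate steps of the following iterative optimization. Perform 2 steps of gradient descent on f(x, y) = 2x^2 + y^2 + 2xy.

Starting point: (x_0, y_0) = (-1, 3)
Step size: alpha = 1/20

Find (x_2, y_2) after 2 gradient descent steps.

f(x,y) = 2x^2 + y^2 + 2xy
grad_x = 4x + 2y, grad_y = 2y + 2x
Step 1: grad = (2, 4), (-11/10, 14/5)
Step 2: grad = (6/5, 17/5), (-29/25, 263/100)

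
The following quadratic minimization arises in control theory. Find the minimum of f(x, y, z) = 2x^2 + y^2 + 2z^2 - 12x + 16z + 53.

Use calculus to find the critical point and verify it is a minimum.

f(x,y,z) = 2x^2 + y^2 + 2z^2 - 12x + 16z + 53
df/dx = 4x + (-12) = 0 => x = 3
df/dy = 2y + (0) = 0 => y = 0
df/dz = 4z + (16) = 0 => z = -4
f(3,0,-4) = 2*(3)^2 + 1*(0)^2 + 2*(-4)^2 + -12*(3) + 16*(-4) + 53 = 3
Hessian is diagonal with entries 4, 2, 4 > 0, confirmed minimum.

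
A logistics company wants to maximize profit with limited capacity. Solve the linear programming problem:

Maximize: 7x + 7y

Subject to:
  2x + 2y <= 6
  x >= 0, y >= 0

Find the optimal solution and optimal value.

The feasible region has vertices at [(0, 0), (3, 0), (0, 3)].
Checking objective 7x + 7y at each vertex:
  (0, 0): 7*0 + 7*0 = 0
  (3, 0): 7*3 + 7*0 = 21
  (0, 3): 7*0 + 7*3 = 21
Maximum is 21 at (3, 0).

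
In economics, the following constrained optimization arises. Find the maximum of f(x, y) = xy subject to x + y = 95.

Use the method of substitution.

Substitute y = 95 - x into f(x,y) = xy:
g(x) = x(95 - x) = 95x - x^2
g'(x) = 95 - 2x = 0  =>  x = 95/2
y = 95 - 95/2 = 95/2
Maximum value = (95/2) * (95/2) = 9025/4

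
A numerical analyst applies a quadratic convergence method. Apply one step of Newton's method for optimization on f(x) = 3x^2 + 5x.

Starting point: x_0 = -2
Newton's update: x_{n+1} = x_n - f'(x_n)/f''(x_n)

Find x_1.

f(x) = 3x^2 + 5x
f'(x) = 6x + (5), f''(x) = 6
Newton step: x_1 = x_0 - f'(x_0)/f''(x_0)
f'(-2) = -7
x_1 = -2 - -7/6 = -5/6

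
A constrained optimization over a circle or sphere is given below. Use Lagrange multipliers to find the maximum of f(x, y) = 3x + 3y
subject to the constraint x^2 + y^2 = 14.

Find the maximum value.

Set up Lagrange conditions: grad f = lambda * grad g
  3 = 2*lambda*x
  3 = 2*lambda*y
From these: x/y = 3/3, so x = 3t, y = 3t for some t.
Substitute into constraint: (3t)^2 + (3t)^2 = 14
  t^2 * 18 = 14
  t = sqrt(14/18)
Maximum = 3*x + 3*y = (3^2 + 3^2)*t = 18 * sqrt(14/18) = sqrt(252)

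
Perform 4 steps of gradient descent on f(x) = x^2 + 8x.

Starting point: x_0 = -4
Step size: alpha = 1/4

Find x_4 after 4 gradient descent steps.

f(x) = x^2 + 8x, f'(x) = 2x + (8)
Step 1: f'(-4) = 0, x_1 = -4 - 1/4 * 0 = -4
Step 2: f'(-4) = 0, x_2 = -4 - 1/4 * 0 = -4
Step 3: f'(-4) = 0, x_3 = -4 - 1/4 * 0 = -4
Step 4: f'(-4) = 0, x_4 = -4 - 1/4 * 0 = -4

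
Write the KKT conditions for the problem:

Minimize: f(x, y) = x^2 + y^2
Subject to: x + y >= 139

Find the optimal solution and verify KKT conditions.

KKT conditions for min x^2 + y^2 s.t. x + y >= 139:
Stationarity: 2x = mu, 2y = mu
So x = y = mu/2.
Complementary slackness: mu*(x + y - 139) = 0
Primal feasibility: x + y >= 139; dual feasibility: mu >= 0
If mu = 0 then x = y = 0, but 0 + 0 < 139 is infeasible, so the constraint is active.
Constraint active: x + y = 2*(mu/2) = 139 => mu = 139
x = y = 139/2, f = 19321/2
Verify: stationarity 2*(139/2) = 139 = mu; primal 139/2 + 139/2 = 139 >= 139; dual mu = 139 >= 0; complementary slackness 139*(139 - 139) = 0. All KKT conditions hold.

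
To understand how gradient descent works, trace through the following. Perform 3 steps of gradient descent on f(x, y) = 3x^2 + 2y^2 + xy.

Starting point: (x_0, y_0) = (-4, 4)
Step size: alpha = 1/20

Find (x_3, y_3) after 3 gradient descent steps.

f(x,y) = 3x^2 + 2y^2 + xy
grad_x = 6x + 1y, grad_y = 4y + 1x
Step 1: grad = (-20, 12), (-3, 17/5)
Step 2: grad = (-73/5, 53/5), (-227/100, 287/100)
Step 3: grad = (-43/4, 921/100), (-693/400, 4819/2000)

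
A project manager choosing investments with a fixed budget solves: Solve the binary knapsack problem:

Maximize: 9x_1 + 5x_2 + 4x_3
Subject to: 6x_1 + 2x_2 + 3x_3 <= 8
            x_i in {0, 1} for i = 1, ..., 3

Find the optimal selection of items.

Items: item 1 (v=9, w=6), item 2 (v=5, w=2), item 3 (v=4, w=3)
Capacity: 8
Checking all 8 subsets (w = total weight, v = total value):
  {}: w = 0, v = 0
  {1}: w = 6, v = 9
  {2}: w = 2, v = 5
  {3}: w = 3, v = 4
  {1, 2}: w = 8, v = 14
  {1, 3}: w = 9 > 8, infeasible
  {2, 3}: w = 5, v = 9
  {1, 2, 3}: w = 11 > 8, infeasible
Best feasible subset: items [1, 2]
Total weight: 8 <= 8, total value: 14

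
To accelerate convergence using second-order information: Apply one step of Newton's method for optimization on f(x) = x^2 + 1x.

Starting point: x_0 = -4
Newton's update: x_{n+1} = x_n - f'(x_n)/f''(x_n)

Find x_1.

f(x) = x^2 + 1x
f'(x) = 2x + (1), f''(x) = 2
Newton step: x_1 = x_0 - f'(x_0)/f''(x_0)
f'(-4) = -7
x_1 = -4 - -7/2 = -1/2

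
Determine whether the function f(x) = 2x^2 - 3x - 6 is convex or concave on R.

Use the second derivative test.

f(x) = 2x^2 - 3x - 6
f'(x) = 4x - 3
f''(x) = 4
Since f''(x) = 4 > 0 for all x, f is convex on R.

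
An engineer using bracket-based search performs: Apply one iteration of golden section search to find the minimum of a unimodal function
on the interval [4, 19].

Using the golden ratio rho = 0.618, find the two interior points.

Golden section search on [4, 19].
Golden ratio rho = 0.618 (approx).
Interior points:
  x_1 = 4 + (1-0.618)*15 = 9.7300
  x_2 = 4 + 0.618*15 = 13.2700
Compare f(x_1) and f(x_2) to determine which subinterval to keep.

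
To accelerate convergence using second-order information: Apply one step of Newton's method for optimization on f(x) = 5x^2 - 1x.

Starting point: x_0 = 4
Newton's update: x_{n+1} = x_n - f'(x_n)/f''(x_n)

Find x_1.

f(x) = 5x^2 - 1x
f'(x) = 10x + (-1), f''(x) = 10
Newton step: x_1 = x_0 - f'(x_0)/f''(x_0)
f'(4) = 39
x_1 = 4 - 39/10 = 1/10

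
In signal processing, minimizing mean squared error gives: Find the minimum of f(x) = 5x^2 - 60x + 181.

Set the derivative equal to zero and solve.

f(x) = 5x^2 - 60x + 181
f'(x) = 10x + (-60) = 0
x = 60/10 = 6
f(6) = 1
Since f''(x) = 10 > 0, this is a minimum.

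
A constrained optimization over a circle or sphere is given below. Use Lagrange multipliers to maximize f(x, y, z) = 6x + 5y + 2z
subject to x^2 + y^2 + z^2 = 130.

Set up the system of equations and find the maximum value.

Lagrange conditions: 6 = 2*lambda*x, 5 = 2*lambda*y, 2 = 2*lambda*z
So x:6 = y:5 = z:2, i.e. x = 6t, y = 5t, z = 2t
Constraint: t^2*(6^2 + 5^2 + 2^2) = 130
  t^2 * 65 = 130  =>  t = sqrt(2)
Maximum = 6*6t + 5*5t + 2*2t = 65*sqrt(2) = sqrt(8450)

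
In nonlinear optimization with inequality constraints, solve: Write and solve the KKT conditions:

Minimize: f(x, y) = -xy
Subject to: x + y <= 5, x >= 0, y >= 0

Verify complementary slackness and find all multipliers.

Problem: min -xy s.t. x + y <= 5 (multiplier lambda), x >= 0 (mu_x), y >= 0 (mu_y)
KKT stationarity: -y + lambda - mu_x = 0, -x + lambda - mu_y = 0, with lambda, mu_x, mu_y >= 0
Complementary slackness: lambda*(x + y - 5) = 0, mu_x*x = 0, mu_y*y = 0
If lambda = 0: y = -mu_x <= 0 and x = -mu_y <= 0 force x = y = 0 with f = 0; but x = y = 5/2 is feasible with f = -25/4 < 0, so this is not the minimum. Hence lambda > 0 and x + y = 5.
Try x > 0, y > 0 (so mu_x = mu_y = 0): y = lambda, x = lambda => x = y = lambda
x + y = 5 => 2*lambda = 5 => lambda = 5/2
x* = y* = 5/2 > 0, consistent with mu_x = mu_y = 0.
(Any feasible point with x = 0 or y = 0 has f = 0 > -25/4, so the minimum is not on those boundaries.)
min(-xy) = -25/4 (i.e. max xy = 25/4)
Multipliers: lambda = 5/2, mu_x = 0, mu_y = 0
Complementary slackness: lambda*(x + y - 5) = 5/2*(5/2 + 5/2 - 5) = 0, mu_x*x = 0*5/2 = 0, mu_y*y = 0*5/2 = 0. Satisfied.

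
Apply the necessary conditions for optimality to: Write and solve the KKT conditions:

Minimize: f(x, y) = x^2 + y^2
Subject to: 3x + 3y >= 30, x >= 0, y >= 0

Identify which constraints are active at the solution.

KKT conditions for min x^2 + y^2 s.t. 3x + 3y >= 30, x >= 0, y >= 0:
Stationarity: 2x = mu*3 + mu_x, 2y = mu*3 + mu_y, with mu, mu_x, mu_y >= 0
Complementary slackness: mu*(3x + 3y - 30) = 0, mu_x*x = 0, mu_y*y = 0
(0, 0) is infeasible (3*0 + 3*0 < 30), so if mu = 0 stationarity would force x = mu_x/2 >= 0, y = mu_y/2 >= 0 with mu_x*x = mu_y*y = 0, i.e. x = y = 0: contradiction. Hence mu > 0 and 3x + 3y = 30 is active.
Try x > 0, y > 0 (so mu_x = mu_y = 0): x = 3*mu/2, y = 3*mu/2
Substitute: 3*(3*mu/2) + 3*(3*mu/2) = 30
  mu*18/2 = 30 => mu = 10/3
x* = 5 > 0, y* = 5 > 0, consistent with mu_x = mu_y = 0.
f is convex and the constraints are linear, so this KKT point is the global minimum.
f* = 50
Active constraints: 3x + 3y >= 30 (holds with equality, mu = 10/3 > 0); x >= 0 and y >= 0 are inactive (mu_x = mu_y = 0).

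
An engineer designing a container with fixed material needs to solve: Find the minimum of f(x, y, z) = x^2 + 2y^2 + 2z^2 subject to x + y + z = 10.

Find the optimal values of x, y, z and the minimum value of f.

Using Lagrange multipliers on f = x^2 + 2y^2 + 2z^2 with constraint x + y + z = 10:
Conditions: 2*1*x = lambda, 2*2*y = lambda, 2*2*z = lambda
So x = lambda/2, y = lambda/4, z = lambda/4
Substituting into constraint: lambda * (1) = 10
lambda = 10
x = 5, y = 5/2, z = 5/2
Minimum value = 50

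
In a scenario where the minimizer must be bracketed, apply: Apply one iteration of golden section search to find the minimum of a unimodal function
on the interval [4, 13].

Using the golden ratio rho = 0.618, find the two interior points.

Golden section search on [4, 13].
Golden ratio rho = 0.618 (approx).
Interior points:
  x_1 = 4 + (1-0.618)*9 = 7.4380
  x_2 = 4 + 0.618*9 = 9.5620
Compare f(x_1) and f(x_2) to determine which subinterval to keep.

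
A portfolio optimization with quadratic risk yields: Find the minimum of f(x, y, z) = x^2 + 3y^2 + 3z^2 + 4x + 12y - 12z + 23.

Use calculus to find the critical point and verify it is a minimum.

f(x,y,z) = x^2 + 3y^2 + 3z^2 + 4x + 12y - 12z + 23
df/dx = 2x + (4) = 0 => x = -2
df/dy = 6y + (12) = 0 => y = -2
df/dz = 6z + (-12) = 0 => z = 2
f(-2,-2,2) = 1*(-2)^2 + 3*(-2)^2 + 3*(2)^2 + 4*(-2) + 12*(-2) + -12*(2) + 23 = -5
Hessian is diagonal with entries 2, 6, 6 > 0, confirmed minimum.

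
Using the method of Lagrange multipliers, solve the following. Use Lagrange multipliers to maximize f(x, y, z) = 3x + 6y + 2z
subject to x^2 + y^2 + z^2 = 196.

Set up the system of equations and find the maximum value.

Lagrange conditions: 3 = 2*lambda*x, 6 = 2*lambda*y, 2 = 2*lambda*z
So x:3 = y:6 = z:2, i.e. x = 3t, y = 6t, z = 2t
Constraint: t^2*(3^2 + 6^2 + 2^2) = 196
  t^2 * 49 = 196  =>  t = sqrt(4)
Maximum = 3*3t + 6*6t + 2*2t = 49*sqrt(4) = 98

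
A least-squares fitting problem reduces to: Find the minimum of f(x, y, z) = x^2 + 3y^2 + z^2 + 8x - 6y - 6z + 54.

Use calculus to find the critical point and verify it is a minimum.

f(x,y,z) = x^2 + 3y^2 + z^2 + 8x - 6y - 6z + 54
df/dx = 2x + (8) = 0 => x = -4
df/dy = 6y + (-6) = 0 => y = 1
df/dz = 2z + (-6) = 0 => z = 3
f(-4,1,3) = 1*(-4)^2 + 3*(1)^2 + 1*(3)^2 + 8*(-4) + -6*(1) + -6*(3) + 54 = 26
Hessian is diagonal with entries 2, 6, 2 > 0, confirmed minimum.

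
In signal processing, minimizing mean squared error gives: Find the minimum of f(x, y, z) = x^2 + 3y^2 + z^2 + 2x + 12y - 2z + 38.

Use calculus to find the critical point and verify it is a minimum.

f(x,y,z) = x^2 + 3y^2 + z^2 + 2x + 12y - 2z + 38
df/dx = 2x + (2) = 0 => x = -1
df/dy = 6y + (12) = 0 => y = -2
df/dz = 2z + (-2) = 0 => z = 1
f(-1,-2,1) = 1*(-1)^2 + 3*(-2)^2 + 1*(1)^2 + 2*(-1) + 12*(-2) + -2*(1) + 38 = 24
Hessian is diagonal with entries 2, 6, 2 > 0, confirmed minimum.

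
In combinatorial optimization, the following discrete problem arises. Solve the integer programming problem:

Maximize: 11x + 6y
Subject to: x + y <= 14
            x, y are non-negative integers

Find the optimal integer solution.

Objective: 11x + 6y, constraint: x + y <= 14
Coefficient of x is 11 >= coefficient of y is 6, so allocate the entire budget to x.
Optimal: x = 14, y = 0, value = 154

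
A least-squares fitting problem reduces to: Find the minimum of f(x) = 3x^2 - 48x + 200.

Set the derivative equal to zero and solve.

f(x) = 3x^2 - 48x + 200
f'(x) = 6x + (-48) = 0
x = 48/6 = 8
f(8) = 8
Since f''(x) = 6 > 0, this is a minimum.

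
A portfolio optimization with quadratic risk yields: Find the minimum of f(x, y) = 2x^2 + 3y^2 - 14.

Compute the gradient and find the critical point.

f(x,y) = 2x^2 + 3y^2 - 14
df/dx = 4x + (0) = 0  =>  x = 0
df/dy = 6y + (0) = 0  =>  y = 0
f(0, 0) = 2*(0)^2 + 3*(0)^2 + -14 = -14
Hessian is diagonal with entries 4, 6 > 0, so this is a minimum.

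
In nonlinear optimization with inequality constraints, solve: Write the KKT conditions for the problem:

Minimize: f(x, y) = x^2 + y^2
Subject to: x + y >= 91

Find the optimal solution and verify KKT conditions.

KKT conditions for min x^2 + y^2 s.t. x + y >= 91:
Stationarity: 2x = mu, 2y = mu
So x = y = mu/2.
Complementary slackness: mu*(x + y - 91) = 0
Primal feasibility: x + y >= 91; dual feasibility: mu >= 0
If mu = 0 then x = y = 0, but 0 + 0 < 91 is infeasible, so the constraint is active.
Constraint active: x + y = 2*(mu/2) = 91 => mu = 91
x = y = 91/2, f = 8281/2
Verify: stationarity 2*(91/2) = 91 = mu; primal 91/2 + 91/2 = 91 >= 91; dual mu = 91 >= 0; complementary slackness 91*(91 - 91) = 0. All KKT conditions hold.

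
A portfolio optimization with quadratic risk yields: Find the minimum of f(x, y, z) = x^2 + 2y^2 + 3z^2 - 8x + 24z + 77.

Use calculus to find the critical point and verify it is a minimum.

f(x,y,z) = x^2 + 2y^2 + 3z^2 - 8x + 24z + 77
df/dx = 2x + (-8) = 0 => x = 4
df/dy = 4y + (0) = 0 => y = 0
df/dz = 6z + (24) = 0 => z = -4
f(4,0,-4) = 1*(4)^2 + 2*(0)^2 + 3*(-4)^2 + -8*(4) + 24*(-4) + 77 = 13
Hessian is diagonal with entries 2, 4, 6 > 0, confirmed minimum.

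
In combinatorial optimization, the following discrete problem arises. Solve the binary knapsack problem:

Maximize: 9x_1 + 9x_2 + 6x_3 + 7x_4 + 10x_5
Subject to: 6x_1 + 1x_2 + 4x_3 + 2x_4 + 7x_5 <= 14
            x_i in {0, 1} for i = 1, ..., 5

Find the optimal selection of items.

Items: item 1 (v=9, w=6), item 2 (v=9, w=1), item 3 (v=6, w=4), item 4 (v=7, w=2), item 5 (v=10, w=7)
Capacity: 14
Checking all 32 subsets (w = total weight, v = total value):
  {}: w = 0, v = 0
  {1}: w = 6, v = 9
  {2}: w = 1, v = 9
  {3}: w = 4, v = 6
  {4}: w = 2, v = 7
  {5}: w = 7, v = 10
  {1, 2}: w = 7, v = 18
  {1, 3}: w = 10, v = 15
  {1, 4}: w = 8, v = 16
  {1, 5}: w = 13, v = 19
  {2, 3}: w = 5, v = 15
  {2, 4}: w = 3, v = 16
  {2, 5}: w = 8, v = 19
  {3, 4}: w = 6, v = 13
  {3, 5}: w = 11, v = 16
  {4, 5}: w = 9, v = 17
  {1, 2, 3}: w = 11, v = 24
  {1, 2, 4}: w = 9, v = 25
  {1, 2, 5}: w = 14, v = 28
  {1, 3, 4}: w = 12, v = 22
  {1, 3, 5}: w = 17 > 14, infeasible
  {1, 4, 5}: w = 15 > 14, infeasible
  {2, 3, 4}: w = 7, v = 22
  {2, 3, 5}: w = 12, v = 25
  {2, 4, 5}: w = 10, v = 26
  {3, 4, 5}: w = 13, v = 23
  {1, 2, 3, 4}: w = 13, v = 31
  {1, 2, 3, 5}: w = 18 > 14, infeasible
  {1, 2, 4, 5}: w = 16 > 14, infeasible
  {1, 3, 4, 5}: w = 19 > 14, infeasible
  {2, 3, 4, 5}: w = 14, v = 32
  {1, 2, 3, 4, 5}: w = 20 > 14, infeasible
Best feasible subset: items [2, 3, 4, 5]
Total weight: 14 <= 14, total value: 32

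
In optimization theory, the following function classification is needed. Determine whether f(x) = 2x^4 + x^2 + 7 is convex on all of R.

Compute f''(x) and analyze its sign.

f(x) = 2x^4 + x^2 + 7
f'(x) = 8x^3 + 2x
f''(x) = 24x^2 + 2
f''(x) = 24x^2 + 2 >= 2 > 0 for all x
Therefore, f is convex on R.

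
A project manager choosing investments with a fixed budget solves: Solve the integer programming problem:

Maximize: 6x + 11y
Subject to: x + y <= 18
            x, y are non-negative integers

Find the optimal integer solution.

Objective: 6x + 11y, constraint: x + y <= 18
Coefficient of y is 11 > coefficient of x is 6, so allocate the entire budget to y.
Optimal: x = 0, y = 18, value = 198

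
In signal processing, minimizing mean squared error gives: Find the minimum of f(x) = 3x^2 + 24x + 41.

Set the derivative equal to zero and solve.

f(x) = 3x^2 + 24x + 41
f'(x) = 6x + (24) = 0
x = -24/6 = -4
f(-4) = -7
Since f''(x) = 6 > 0, this is a minimum.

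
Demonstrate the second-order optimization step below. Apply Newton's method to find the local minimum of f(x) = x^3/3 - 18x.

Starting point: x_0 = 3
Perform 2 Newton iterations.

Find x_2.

f(x) = x^3/3 - 18x
f'(x) = x^2 - 18, f''(x) = 2x
Newton update: x_{n+1} = x_n - (x_n^2 - 18)/(2*x_n)
Step 1: x_0 = 3, f'=-9, f''=6, x_1 = 9/2
Step 2: x_1 = 9/2, f'=9/4, f''=9, x_2 = 17/4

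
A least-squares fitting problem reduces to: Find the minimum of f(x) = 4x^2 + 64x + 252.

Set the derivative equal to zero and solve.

f(x) = 4x^2 + 64x + 252
f'(x) = 8x + (64) = 0
x = -64/8 = -8
f(-8) = -4
Since f''(x) = 8 > 0, this is a minimum.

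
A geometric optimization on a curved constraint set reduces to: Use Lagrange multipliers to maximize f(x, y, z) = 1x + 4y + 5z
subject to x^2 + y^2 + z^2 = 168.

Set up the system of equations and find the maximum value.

Lagrange conditions: 1 = 2*lambda*x, 4 = 2*lambda*y, 5 = 2*lambda*z
So x:1 = y:4 = z:5, i.e. x = 1t, y = 4t, z = 5t
Constraint: t^2*(1^2 + 4^2 + 5^2) = 168
  t^2 * 42 = 168  =>  t = sqrt(4)
Maximum = 1*1t + 4*4t + 5*5t = 42*sqrt(4) = 84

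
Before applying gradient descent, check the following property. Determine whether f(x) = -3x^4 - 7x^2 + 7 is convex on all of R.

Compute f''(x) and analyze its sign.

f(x) = -3x^4 - 7x^2 + 7
f'(x) = -12x^3 + -14x
f''(x) = -36x^2 + -14
f''(x) = -36x^2 + -14 <= -14 < 0 for all x
Therefore, f is concave on R.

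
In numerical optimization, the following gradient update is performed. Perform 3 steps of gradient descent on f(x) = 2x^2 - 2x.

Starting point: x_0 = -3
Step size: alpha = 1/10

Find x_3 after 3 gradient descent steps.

f(x) = 2x^2 - 2x, f'(x) = 4x + (-2)
Step 1: f'(-3) = -14, x_1 = -3 - 1/10 * -14 = -8/5
Step 2: f'(-8/5) = -42/5, x_2 = -8/5 - 1/10 * -42/5 = -19/25
Step 3: f'(-19/25) = -126/25, x_3 = -19/25 - 1/10 * -126/25 = -32/125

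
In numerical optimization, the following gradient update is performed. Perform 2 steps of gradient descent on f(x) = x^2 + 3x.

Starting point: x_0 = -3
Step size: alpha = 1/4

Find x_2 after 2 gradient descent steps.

f(x) = x^2 + 3x, f'(x) = 2x + (3)
Step 1: f'(-3) = -3, x_1 = -3 - 1/4 * -3 = -9/4
Step 2: f'(-9/4) = -3/2, x_2 = -9/4 - 1/4 * -3/2 = -15/8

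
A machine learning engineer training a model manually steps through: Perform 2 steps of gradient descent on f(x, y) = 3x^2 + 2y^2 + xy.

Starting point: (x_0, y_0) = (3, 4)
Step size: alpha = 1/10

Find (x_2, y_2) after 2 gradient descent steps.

f(x,y) = 3x^2 + 2y^2 + xy
grad_x = 6x + 1y, grad_y = 4y + 1x
Step 1: grad = (22, 19), (4/5, 21/10)
Step 2: grad = (69/10, 46/5), (11/100, 59/50)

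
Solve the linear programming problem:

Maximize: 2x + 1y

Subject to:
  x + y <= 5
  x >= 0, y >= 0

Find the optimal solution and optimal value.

The feasible region has vertices at [(0, 0), (5, 0), (0, 5)].
Checking objective 2x + 1y at each vertex:
  (0, 0): 2*0 + 1*0 = 0
  (5, 0): 2*5 + 1*0 = 10
  (0, 5): 2*0 + 1*5 = 5
Maximum is 10 at (5, 0).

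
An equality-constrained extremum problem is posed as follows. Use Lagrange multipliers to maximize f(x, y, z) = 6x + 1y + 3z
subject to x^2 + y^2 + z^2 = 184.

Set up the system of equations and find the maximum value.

Lagrange conditions: 6 = 2*lambda*x, 1 = 2*lambda*y, 3 = 2*lambda*z
So x:6 = y:1 = z:3, i.e. x = 6t, y = 1t, z = 3t
Constraint: t^2*(6^2 + 1^2 + 3^2) = 184
  t^2 * 46 = 184  =>  t = sqrt(4)
Maximum = 6*6t + 1*1t + 3*3t = 46*sqrt(4) = 92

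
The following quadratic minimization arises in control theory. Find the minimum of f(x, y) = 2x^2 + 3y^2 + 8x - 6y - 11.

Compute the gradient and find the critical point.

f(x,y) = 2x^2 + 3y^2 + 8x - 6y - 11
df/dx = 4x + (8) = 0  =>  x = -2
df/dy = 6y + (-6) = 0  =>  y = 1
f(-2, 1) = 2*(-2)^2 + 3*(1)^2 + 8*(-2) + -6*(1) + -11 = -22
Hessian is diagonal with entries 4, 6 > 0, so this is a minimum.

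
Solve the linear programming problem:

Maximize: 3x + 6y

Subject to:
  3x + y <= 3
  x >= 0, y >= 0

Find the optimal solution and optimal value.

The feasible region has vertices at [(0, 0), (1, 0), (0, 3)].
Checking objective 3x + 6y at each vertex:
  (0, 0): 3*0 + 6*0 = 0
  (1, 0): 3*1 + 6*0 = 3
  (0, 3): 3*0 + 6*3 = 18
Maximum is 18 at (0, 3).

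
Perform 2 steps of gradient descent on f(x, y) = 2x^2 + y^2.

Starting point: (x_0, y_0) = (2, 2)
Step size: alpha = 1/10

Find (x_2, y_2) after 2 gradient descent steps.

f(x,y) = 2x^2 + y^2
grad_x = 4x + 0y, grad_y = 2y + 0x
Step 1: grad = (8, 4), (6/5, 8/5)
Step 2: grad = (24/5, 16/5), (18/25, 32/25)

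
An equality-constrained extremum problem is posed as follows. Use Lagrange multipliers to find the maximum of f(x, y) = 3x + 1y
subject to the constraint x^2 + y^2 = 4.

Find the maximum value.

Set up Lagrange conditions: grad f = lambda * grad g
  3 = 2*lambda*x
  1 = 2*lambda*y
From these: x/y = 3/1, so x = 3t, y = 1t for some t.
Substitute into constraint: (3t)^2 + (1t)^2 = 4
  t^2 * 10 = 4
  t = sqrt(4/10)
Maximum = 3*x + 1*y = (3^2 + 1^2)*t = 10 * sqrt(4/10) = sqrt(40)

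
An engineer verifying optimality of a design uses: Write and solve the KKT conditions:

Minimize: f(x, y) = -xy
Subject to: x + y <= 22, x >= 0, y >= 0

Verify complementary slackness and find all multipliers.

Problem: min -xy s.t. x + y <= 22 (multiplier lambda), x >= 0 (mu_x), y >= 0 (mu_y)
KKT stationarity: -y + lambda - mu_x = 0, -x + lambda - mu_y = 0, with lambda, mu_x, mu_y >= 0
Complementary slackness: lambda*(x + y - 22) = 0, mu_x*x = 0, mu_y*y = 0
If lambda = 0: y = -mu_x <= 0 and x = -mu_y <= 0 force x = y = 0 with f = 0; but x = y = 11 is feasible with f = -121 < 0, so this is not the minimum. Hence lambda > 0 and x + y = 22.
Try x > 0, y > 0 (so mu_x = mu_y = 0): y = lambda, x = lambda => x = y = lambda
x + y = 22 => 2*lambda = 22 => lambda = 11
x* = y* = 11 > 0, consistent with mu_x = mu_y = 0.
(Any feasible point with x = 0 or y = 0 has f = 0 > -121, so the minimum is not on those boundaries.)
min(-xy) = -121 (i.e. max xy = 121)
Multipliers: lambda = 11, mu_x = 0, mu_y = 0
Complementary slackness: lambda*(x + y - 22) = 11*(11 + 11 - 22) = 0, mu_x*x = 0*11 = 0, mu_y*y = 0*11 = 0. Satisfied.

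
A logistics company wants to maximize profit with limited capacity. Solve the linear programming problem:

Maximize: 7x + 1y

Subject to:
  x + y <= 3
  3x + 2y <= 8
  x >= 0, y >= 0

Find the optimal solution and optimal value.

Feasible vertices: (0, 0), (0, 3), (2, 1), (8/3, 0)
Objective 7x + 1y at each:
  (0, 0): 0
  (0, 3): 3
  (2, 1): 15
  (8/3, 0): 56/3
Maximum is 56/3 at (8/3, 0).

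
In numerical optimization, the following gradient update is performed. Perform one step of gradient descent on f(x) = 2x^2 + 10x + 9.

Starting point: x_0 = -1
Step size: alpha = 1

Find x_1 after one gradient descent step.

f(x) = 2x^2 + 10x + 9
f'(x) = 4x + 10
f'(-1) = 4*-1 + (10) = 6
x_1 = x_0 - alpha * f'(x_0) = -1 - 1 * 6 = -7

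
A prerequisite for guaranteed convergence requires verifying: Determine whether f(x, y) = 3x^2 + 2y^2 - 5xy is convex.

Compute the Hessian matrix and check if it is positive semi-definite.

f(x,y) = 3x^2 + 2y^2 - 5xy
Hessian H = [[6, -5], [-5, 4]]
trace(H) = 10, det(H) = -1
Eigenvalues: (10 +/- sqrt(104)) / 2 = 10.1, -0.09902
Since not both eigenvalues positive, f is neither convex nor concave.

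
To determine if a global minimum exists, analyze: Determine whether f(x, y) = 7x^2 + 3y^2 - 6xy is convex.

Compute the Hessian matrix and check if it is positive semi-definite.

f(x,y) = 7x^2 + 3y^2 - 6xy
Hessian H = [[14, -6], [-6, 6]]
trace(H) = 20, det(H) = 48
Eigenvalues: (20 +/- sqrt(208)) / 2 = 17.21, 2.789
Since both eigenvalues > 0, f is convex.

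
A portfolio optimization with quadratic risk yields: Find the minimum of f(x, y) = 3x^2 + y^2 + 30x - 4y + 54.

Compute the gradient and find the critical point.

f(x,y) = 3x^2 + y^2 + 30x - 4y + 54
df/dx = 6x + (30) = 0  =>  x = -5
df/dy = 2y + (-4) = 0  =>  y = 2
f(-5, 2) = 3*(-5)^2 + 1*(2)^2 + 30*(-5) + -4*(2) + 54 = -25
Hessian is diagonal with entries 6, 2 > 0, so this is a minimum.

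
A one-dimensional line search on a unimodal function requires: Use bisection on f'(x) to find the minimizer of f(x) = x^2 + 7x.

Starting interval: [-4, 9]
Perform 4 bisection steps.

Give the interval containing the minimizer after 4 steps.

Finding critical point of f(x) = x^2 + 7x using bisection on f'(x) = 2x + 7.
f'(x) = 0 when x = -7/2.
Starting interval: [-4, 9]
Step 1: mid = 5/2, f'(mid) = 12, new interval = [-4, 5/2]
Step 2: mid = -3/4, f'(mid) = 11/2, new interval = [-4, -3/4]
Step 3: mid = -19/8, f'(mid) = 9/4, new interval = [-4, -19/8]
Step 4: mid = -51/16, f'(mid) = 5/8, new interval = [-4, -51/16]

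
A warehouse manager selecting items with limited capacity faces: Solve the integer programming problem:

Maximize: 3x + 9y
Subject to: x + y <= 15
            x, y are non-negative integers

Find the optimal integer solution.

Objective: 3x + 9y, constraint: x + y <= 15
Coefficient of y is 9 > coefficient of x is 3, so allocate the entire budget to y.
Optimal: x = 0, y = 15, value = 135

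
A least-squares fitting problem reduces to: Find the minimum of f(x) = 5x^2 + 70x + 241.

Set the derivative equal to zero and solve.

f(x) = 5x^2 + 70x + 241
f'(x) = 10x + (70) = 0
x = -70/10 = -7
f(-7) = -4
Since f''(x) = 10 > 0, this is a minimum.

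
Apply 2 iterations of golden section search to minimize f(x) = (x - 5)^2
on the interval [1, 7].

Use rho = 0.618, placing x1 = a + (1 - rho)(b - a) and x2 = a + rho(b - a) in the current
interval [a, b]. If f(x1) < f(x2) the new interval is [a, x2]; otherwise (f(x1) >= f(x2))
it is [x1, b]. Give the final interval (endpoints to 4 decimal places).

Golden section search for min of f(x) = (x - 5)^2 on [1, 7].
Each step: x1 = a + (1 - rho)(b - a), x2 = a + rho(b - a); if f(x1) < f(x2) keep [a, x2], otherwise keep [x1, b].
Step 1: [1.0000, 7.0000], x1=3.2920 (f=2.9173), x2=4.7080 (f=0.0853); f(x1) > f(x2) => keep [3.2920, 7.0000]
Step 2: [3.2920, 7.0000], x1=4.7085 (f=0.0850), x2=5.5835 (f=0.3405); f(x1) < f(x2) => keep [3.2920, 5.5835]
Final interval: [3.2920, 5.5835]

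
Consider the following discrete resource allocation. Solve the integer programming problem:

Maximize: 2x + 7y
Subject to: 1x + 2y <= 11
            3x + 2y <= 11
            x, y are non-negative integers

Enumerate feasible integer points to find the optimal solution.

Constraint 1: 1x + 2y <= 11
Constraint 2: 3x + 2y <= 11
Feasible x range (need y >= 0): 0 <= x <= min(11/1, 11/3) => x in {0, ..., 3}.
Enumerate feasible integer points row by row (the coefficient of y is 7 > 0, so for each x the largest feasible y gives the best value):
  x = 0: y <= min((11 - 1*0)/2, (11 - 3*0)/2) => y in {0, ..., 5}; best 2*0 + 7*5 = 35
  x = 1: y <= min((11 - 1*1)/2, (11 - 3*1)/2) => y in {0, ..., 4}; best 2*1 + 7*4 = 30
  x = 2: y <= min((11 - 1*2)/2, (11 - 3*2)/2) => y in {0, ..., 2}; best 2*2 + 7*2 = 18
  x = 3: y <= min((11 - 1*3)/2, (11 - 3*3)/2) => y in {0, ..., 1}; best 2*3 + 7*1 = 13
The maximum 2x + 7y = 35 is achieved at x = 0, y = 5.
Check: 1*0 + 2*5 = 10 <= 11 and 3*0 + 2*5 = 10 <= 11.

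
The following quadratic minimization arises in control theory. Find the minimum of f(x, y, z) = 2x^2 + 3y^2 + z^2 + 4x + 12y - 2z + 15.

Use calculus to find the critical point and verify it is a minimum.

f(x,y,z) = 2x^2 + 3y^2 + z^2 + 4x + 12y - 2z + 15
df/dx = 4x + (4) = 0 => x = -1
df/dy = 6y + (12) = 0 => y = -2
df/dz = 2z + (-2) = 0 => z = 1
f(-1,-2,1) = 2*(-1)^2 + 3*(-2)^2 + 1*(1)^2 + 4*(-1) + 12*(-2) + -2*(1) + 15 = 0
Hessian is diagonal with entries 4, 6, 2 > 0, confirmed minimum.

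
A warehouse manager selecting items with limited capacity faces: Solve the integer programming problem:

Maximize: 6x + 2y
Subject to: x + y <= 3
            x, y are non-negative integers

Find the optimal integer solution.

Objective: 6x + 2y, constraint: x + y <= 3
Coefficient of x is 6 >= coefficient of y is 2, so allocate the entire budget to x.
Optimal: x = 3, y = 0, value = 18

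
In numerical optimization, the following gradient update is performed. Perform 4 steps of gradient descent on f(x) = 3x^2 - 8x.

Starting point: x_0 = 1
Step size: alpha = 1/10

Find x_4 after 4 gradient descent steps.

f(x) = 3x^2 - 8x, f'(x) = 6x + (-8)
Step 1: f'(1) = -2, x_1 = 1 - 1/10 * -2 = 6/5
Step 2: f'(6/5) = -4/5, x_2 = 6/5 - 1/10 * -4/5 = 32/25
Step 3: f'(32/25) = -8/25, x_3 = 32/25 - 1/10 * -8/25 = 164/125
Step 4: f'(164/125) = -16/125, x_4 = 164/125 - 1/10 * -16/125 = 828/625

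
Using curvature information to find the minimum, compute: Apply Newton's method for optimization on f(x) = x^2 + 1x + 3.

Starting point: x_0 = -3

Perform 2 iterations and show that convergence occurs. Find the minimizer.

f(x) = x^2 + 1x + 3, f'(x) = 2x + (1), f''(x) = 2
Step 1: f'(-3) = -5, x_1 = -3 - -5/2 = -1/2
Step 2: f'(-1/2) = 0, x_2 = -1/2 (converged)
Newton's method converges in 1 step for quadratics.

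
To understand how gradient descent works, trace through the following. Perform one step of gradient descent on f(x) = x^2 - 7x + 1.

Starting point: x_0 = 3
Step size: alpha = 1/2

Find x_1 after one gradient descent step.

f(x) = x^2 - 7x + 1
f'(x) = 2x - 7
f'(3) = 2*3 + (-7) = -1
x_1 = x_0 - alpha * f'(x_0) = 3 - 1/2 * -1 = 7/2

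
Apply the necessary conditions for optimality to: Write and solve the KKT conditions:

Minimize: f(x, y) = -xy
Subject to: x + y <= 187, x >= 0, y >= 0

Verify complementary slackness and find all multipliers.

Problem: min -xy s.t. x + y <= 187 (multiplier lambda), x >= 0 (mu_x), y >= 0 (mu_y)
KKT stationarity: -y + lambda - mu_x = 0, -x + lambda - mu_y = 0, with lambda, mu_x, mu_y >= 0
Complementary slackness: lambda*(x + y - 187) = 0, mu_x*x = 0, mu_y*y = 0
If lambda = 0: y = -mu_x <= 0 and x = -mu_y <= 0 force x = y = 0 with f = 0; but x = y = 187/2 is feasible with f = -34969/4 < 0, so this is not the minimum. Hence lambda > 0 and x + y = 187.
Try x > 0, y > 0 (so mu_x = mu_y = 0): y = lambda, x = lambda => x = y = lambda
x + y = 187 => 2*lambda = 187 => lambda = 187/2
x* = y* = 187/2 > 0, consistent with mu_x = mu_y = 0.
(Any feasible point with x = 0 or y = 0 has f = 0 > -34969/4, so the minimum is not on those boundaries.)
min(-xy) = -34969/4 (i.e. max xy = 34969/4)
Multipliers: lambda = 187/2, mu_x = 0, mu_y = 0
Complementary slackness: lambda*(x + y - 187) = 187/2*(187/2 + 187/2 - 187) = 0, mu_x*x = 0*187/2 = 0, mu_y*y = 0*187/2 = 0. Satisfied.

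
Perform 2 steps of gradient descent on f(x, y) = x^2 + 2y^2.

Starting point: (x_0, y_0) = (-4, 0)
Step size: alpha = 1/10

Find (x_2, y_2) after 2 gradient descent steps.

f(x,y) = x^2 + 2y^2
grad_x = 2x + 0y, grad_y = 4y + 0x
Step 1: grad = (-8, 0), (-16/5, 0)
Step 2: grad = (-32/5, 0), (-64/25, 0)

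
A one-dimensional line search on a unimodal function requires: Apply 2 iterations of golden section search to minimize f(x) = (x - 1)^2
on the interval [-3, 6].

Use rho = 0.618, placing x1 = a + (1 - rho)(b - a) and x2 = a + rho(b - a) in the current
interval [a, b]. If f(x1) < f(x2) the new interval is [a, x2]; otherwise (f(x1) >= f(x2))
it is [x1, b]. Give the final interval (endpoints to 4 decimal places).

Golden section search for min of f(x) = (x - 1)^2 on [-3, 6].
Each step: x1 = a + (1 - rho)(b - a), x2 = a + rho(b - a); if f(x1) < f(x2) keep [a, x2], otherwise keep [x1, b].
Step 1: [-3.0000, 6.0000], x1=0.4380 (f=0.3158), x2=2.5620 (f=2.4398); f(x1) < f(x2) => keep [-3.0000, 2.5620]
Step 2: [-3.0000, 2.5620], x1=-0.8753 (f=3.5168), x2=0.4373 (f=0.3166); f(x1) > f(x2) => keep [-0.8753, 2.5620]
Final interval: [-0.8753, 2.5620]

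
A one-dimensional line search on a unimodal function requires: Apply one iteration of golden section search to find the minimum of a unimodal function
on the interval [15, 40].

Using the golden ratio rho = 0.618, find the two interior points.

Golden section search on [15, 40].
Golden ratio rho = 0.618 (approx).
Interior points:
  x_1 = 15 + (1-0.618)*25 = 24.5500
  x_2 = 15 + 0.618*25 = 30.4500
Compare f(x_1) and f(x_2) to determine which subinterval to keep.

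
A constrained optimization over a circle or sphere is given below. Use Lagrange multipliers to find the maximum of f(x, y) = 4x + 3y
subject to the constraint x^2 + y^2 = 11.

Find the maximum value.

Set up Lagrange conditions: grad f = lambda * grad g
  4 = 2*lambda*x
  3 = 2*lambda*y
From these: x/y = 4/3, so x = 4t, y = 3t for some t.
Substitute into constraint: (4t)^2 + (3t)^2 = 11
  t^2 * 25 = 11
  t = sqrt(11/25)
Maximum = 4*x + 3*y = (4^2 + 3^2)*t = 25 * sqrt(11/25) = sqrt(275)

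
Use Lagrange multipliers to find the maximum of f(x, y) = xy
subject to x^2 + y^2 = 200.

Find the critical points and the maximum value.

Lagrange conditions: y = 2*lambda*x and x = 2*lambda*y
If x = 0 then y = 0, violating the constraint, so x, y != 0.
Dividing: y/x = x/y => x^2 = y^2 => y = x or y = -x
Constraint: 2x^2 = 200 => x^2 = 100 => x = +/-10
Critical points: (10, 10), (-10, -10), (10, -10), (-10, 10)
  y = x:  xy = x^2 = 100  at (10, 10) and (-10, -10)
  y = -x: xy = -x^2 = -100 at (10, -10) and (-10, 10)
Maximum xy = 100 at (10, 10) and (-10, -10)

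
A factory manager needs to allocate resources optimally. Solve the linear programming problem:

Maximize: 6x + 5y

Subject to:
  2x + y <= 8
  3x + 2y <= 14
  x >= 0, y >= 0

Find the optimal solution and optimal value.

Feasible vertices: (0, 0), (0, 7), (2, 4), (4, 0)
Objective 6x + 5y at each:
  (0, 0): 0
  (0, 7): 35
  (2, 4): 32
  (4, 0): 24
Maximum is 35 at (0, 7).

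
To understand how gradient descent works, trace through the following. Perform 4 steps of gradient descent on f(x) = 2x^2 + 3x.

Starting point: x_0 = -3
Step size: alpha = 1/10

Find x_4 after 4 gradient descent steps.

f(x) = 2x^2 + 3x, f'(x) = 4x + (3)
Step 1: f'(-3) = -9, x_1 = -3 - 1/10 * -9 = -21/10
Step 2: f'(-21/10) = -27/5, x_2 = -21/10 - 1/10 * -27/5 = -39/25
Step 3: f'(-39/25) = -81/25, x_3 = -39/25 - 1/10 * -81/25 = -309/250
Step 4: f'(-309/250) = -243/125, x_4 = -309/250 - 1/10 * -243/125 = -651/625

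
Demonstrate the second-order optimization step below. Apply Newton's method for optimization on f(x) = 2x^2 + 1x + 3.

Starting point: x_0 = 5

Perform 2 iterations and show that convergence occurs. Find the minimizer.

f(x) = 2x^2 + 1x + 3, f'(x) = 4x + (1), f''(x) = 4
Step 1: f'(5) = 21, x_1 = 5 - 21/4 = -1/4
Step 2: f'(-1/4) = 0, x_2 = -1/4 (converged)
Newton's method converges in 1 step for quadratics.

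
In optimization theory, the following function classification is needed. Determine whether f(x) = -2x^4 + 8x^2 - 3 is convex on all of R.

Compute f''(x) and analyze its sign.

f(x) = -2x^4 + 8x^2 - 3
f'(x) = -8x^3 + 16x
f''(x) = -24x^2 + 16
f''(x) = -24x^2 + 16 -> -inf as |x| -> inf
Therefore, f is not globally convex on R.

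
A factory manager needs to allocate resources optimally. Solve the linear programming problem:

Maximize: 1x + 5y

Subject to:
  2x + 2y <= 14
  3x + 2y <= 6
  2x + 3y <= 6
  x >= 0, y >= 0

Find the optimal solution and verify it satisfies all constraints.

Feasible vertices: (0, 0), (0, 2), (6/5, 6/5), (2, 0)
Objective 1x + 5y at each vertex:
  (0, 0): 0
  (0, 2): 10
  (6/5, 6/5): 36/5
  (2, 0): 2
Maximum is 10 at (0, 2).
Verify constraints at (x, y) = (0, 2):
  2*0 + 2*2 = 4 <= 14
  3*0 + 2*2 = 4 <= 6
  2*0 + 3*2 = 6 <= 6 (active)
  x = 0 >= 0, y = 2 >= 0. All constraints satisfied.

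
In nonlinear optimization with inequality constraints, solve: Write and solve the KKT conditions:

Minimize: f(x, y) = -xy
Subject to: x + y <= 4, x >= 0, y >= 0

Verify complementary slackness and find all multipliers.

Problem: min -xy s.t. x + y <= 4 (multiplier lambda), x >= 0 (mu_x), y >= 0 (mu_y)
KKT stationarity: -y + lambda - mu_x = 0, -x + lambda - mu_y = 0, with lambda, mu_x, mu_y >= 0
Complementary slackness: lambda*(x + y - 4) = 0, mu_x*x = 0, mu_y*y = 0
If lambda = 0: y = -mu_x <= 0 and x = -mu_y <= 0 force x = y = 0 with f = 0; but x = y = 2 is feasible with f = -4 < 0, so this is not the minimum. Hence lambda > 0 and x + y = 4.
Try x > 0, y > 0 (so mu_x = mu_y = 0): y = lambda, x = lambda => x = y = lambda
x + y = 4 => 2*lambda = 4 => lambda = 2
x* = y* = 2 > 0, consistent with mu_x = mu_y = 0.
(Any feasible point with x = 0 or y = 0 has f = 0 > -4, so the minimum is not on those boundaries.)
min(-xy) = -4 (i.e. max xy = 4)
Multipliers: lambda = 2, mu_x = 0, mu_y = 0
Complementary slackness: lambda*(x + y - 4) = 2*(2 + 2 - 4) = 0, mu_x*x = 0*2 = 0, mu_y*y = 0*2 = 0. Satisfied.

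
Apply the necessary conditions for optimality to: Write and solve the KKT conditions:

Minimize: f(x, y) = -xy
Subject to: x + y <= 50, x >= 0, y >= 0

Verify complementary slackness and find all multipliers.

Problem: min -xy s.t. x + y <= 50 (multiplier lambda), x >= 0 (mu_x), y >= 0 (mu_y)
KKT stationarity: -y + lambda - mu_x = 0, -x + lambda - mu_y = 0, with lambda, mu_x, mu_y >= 0
Complementary slackness: lambda*(x + y - 50) = 0, mu_x*x = 0, mu_y*y = 0
If lambda = 0: y = -mu_x <= 0 and x = -mu_y <= 0 force x = y = 0 with f = 0; but x = y = 25 is feasible with f = -625 < 0, so this is not the minimum. Hence lambda > 0 and x + y = 50.
Try x > 0, y > 0 (so mu_x = mu_y = 0): y = lambda, x = lambda => x = y = lambda
x + y = 50 => 2*lambda = 50 => lambda = 25
x* = y* = 25 > 0, consistent with mu_x = mu_y = 0.
(Any feasible point with x = 0 or y = 0 has f = 0 > -625, so the minimum is not on those boundaries.)
min(-xy) = -625 (i.e. max xy = 625)
Multipliers: lambda = 25, mu_x = 0, mu_y = 0
Complementary slackness: lambda*(x + y - 50) = 25*(25 + 25 - 50) = 0, mu_x*x = 0*25 = 0, mu_y*y = 0*25 = 0. Satisfied.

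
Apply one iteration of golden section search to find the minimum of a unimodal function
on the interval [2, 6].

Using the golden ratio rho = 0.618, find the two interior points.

Golden section search on [2, 6].
Golden ratio rho = 0.618 (approx).
Interior points:
  x_1 = 2 + (1-0.618)*4 = 3.5280
  x_2 = 2 + 0.618*4 = 4.4720
Compare f(x_1) and f(x_2) to determine which subinterval to keep.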